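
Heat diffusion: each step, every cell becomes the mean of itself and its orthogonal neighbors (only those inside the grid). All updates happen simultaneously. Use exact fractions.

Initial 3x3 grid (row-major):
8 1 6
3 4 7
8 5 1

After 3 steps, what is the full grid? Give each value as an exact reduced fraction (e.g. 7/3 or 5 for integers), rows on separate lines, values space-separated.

After step 1:
  4 19/4 14/3
  23/4 4 9/2
  16/3 9/2 13/3
After step 2:
  29/6 209/48 167/36
  229/48 47/10 35/8
  187/36 109/24 40/9
After step 3:
  335/72 13339/2880 1925/432
  14039/2880 2729/600 2179/480
  2089/432 6797/1440 481/108

Answer: 335/72 13339/2880 1925/432
14039/2880 2729/600 2179/480
2089/432 6797/1440 481/108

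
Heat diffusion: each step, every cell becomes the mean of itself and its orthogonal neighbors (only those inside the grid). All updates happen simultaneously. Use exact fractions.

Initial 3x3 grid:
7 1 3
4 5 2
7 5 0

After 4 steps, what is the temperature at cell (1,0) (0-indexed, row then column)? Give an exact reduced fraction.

Step 1: cell (1,0) = 23/4
Step 2: cell (1,0) = 1109/240
Step 3: cell (1,0) = 65863/14400
Step 4: cell (1,0) = 3660461/864000
Full grid after step 4:
  59737/14400 260153/72000 23281/7200
  3660461/864000 684541/180000 1384543/432000
  141277/32400 3307711/864000 441733/129600

Answer: 3660461/864000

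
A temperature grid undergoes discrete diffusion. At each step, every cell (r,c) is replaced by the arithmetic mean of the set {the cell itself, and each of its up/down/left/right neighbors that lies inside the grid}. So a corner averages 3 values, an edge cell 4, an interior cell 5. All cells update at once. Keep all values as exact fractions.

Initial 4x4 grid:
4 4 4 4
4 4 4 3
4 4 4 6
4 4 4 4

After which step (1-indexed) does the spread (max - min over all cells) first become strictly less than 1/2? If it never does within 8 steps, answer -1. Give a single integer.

Answer: 3

Derivation:
Step 1: max=14/3, min=11/3, spread=1
Step 2: max=527/120, min=58/15, spread=21/40
Step 3: max=4667/1080, min=4259/1080, spread=17/45
  -> spread < 1/2 first at step 3
Step 4: max=136961/32400, min=26801/6750, spread=41581/162000
Step 5: max=4088639/972000, min=215239/54000, spread=214337/972000
Step 6: max=121577387/29160000, min=431281/108000, spread=5131517/29160000
Step 7: max=3631944527/874800000, min=9727757/2430000, spread=129952007/874800000
Step 8: max=108466897511/26244000000, min=5844233873/1458000000, spread=3270687797/26244000000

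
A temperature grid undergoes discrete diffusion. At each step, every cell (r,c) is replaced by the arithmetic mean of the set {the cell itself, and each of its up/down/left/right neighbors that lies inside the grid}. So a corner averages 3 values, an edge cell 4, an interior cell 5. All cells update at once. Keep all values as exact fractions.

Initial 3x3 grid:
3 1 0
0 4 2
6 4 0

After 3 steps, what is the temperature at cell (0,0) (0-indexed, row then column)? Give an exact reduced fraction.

Answer: 4577/2160

Derivation:
Step 1: cell (0,0) = 4/3
Step 2: cell (0,0) = 79/36
Step 3: cell (0,0) = 4577/2160
Full grid after step 3:
  4577/2160 1759/900 577/360
  38069/14400 13303/6000 4799/2400
  6227/2160 19697/7200 203/90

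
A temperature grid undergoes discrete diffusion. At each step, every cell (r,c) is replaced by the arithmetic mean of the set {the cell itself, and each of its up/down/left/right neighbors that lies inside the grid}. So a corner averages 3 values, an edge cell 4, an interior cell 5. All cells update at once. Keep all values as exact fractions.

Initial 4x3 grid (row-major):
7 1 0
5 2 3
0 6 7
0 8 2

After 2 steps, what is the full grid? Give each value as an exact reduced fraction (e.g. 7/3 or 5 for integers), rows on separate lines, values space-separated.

After step 1:
  13/3 5/2 4/3
  7/2 17/5 3
  11/4 23/5 9/2
  8/3 4 17/3
After step 2:
  31/9 347/120 41/18
  839/240 17/5 367/120
  811/240 77/20 533/120
  113/36 127/30 85/18

Answer: 31/9 347/120 41/18
839/240 17/5 367/120
811/240 77/20 533/120
113/36 127/30 85/18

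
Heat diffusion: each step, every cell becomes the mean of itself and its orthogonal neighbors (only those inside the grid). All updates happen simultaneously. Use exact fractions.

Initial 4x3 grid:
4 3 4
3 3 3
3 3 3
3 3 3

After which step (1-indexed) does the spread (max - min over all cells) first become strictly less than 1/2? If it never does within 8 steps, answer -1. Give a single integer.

Answer: 2

Derivation:
Step 1: max=7/2, min=3, spread=1/2
Step 2: max=121/36, min=3, spread=13/36
  -> spread < 1/2 first at step 2
Step 3: max=4757/1440, min=3, spread=437/1440
Step 4: max=10543/3240, min=871/288, spread=2977/12960
Step 5: max=16767821/5184000, min=6829/2250, spread=206761/1036800
Step 6: max=998928679/311040000, min=2198147/720000, spread=1973167/12441600
Step 7: max=59705608661/18662400000, min=99258761/32400000, spread=101302493/746496000
Step 8: max=3568029595999/1119744000000, min=23913341171/7776000000, spread=996067739/8957952000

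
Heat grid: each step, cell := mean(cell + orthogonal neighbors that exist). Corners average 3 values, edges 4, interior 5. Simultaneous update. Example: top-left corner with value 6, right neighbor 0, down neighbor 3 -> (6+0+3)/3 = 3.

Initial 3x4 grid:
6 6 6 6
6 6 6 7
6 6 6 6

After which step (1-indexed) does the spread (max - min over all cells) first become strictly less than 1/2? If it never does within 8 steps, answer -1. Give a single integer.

Step 1: max=19/3, min=6, spread=1/3
  -> spread < 1/2 first at step 1
Step 2: max=1507/240, min=6, spread=67/240
Step 3: max=13397/2160, min=6, spread=437/2160
Step 4: max=5341531/864000, min=6009/1000, spread=29951/172800
Step 5: max=47871821/7776000, min=20329/3375, spread=206761/1555200
Step 6: max=19118595571/3110400000, min=32565671/5400000, spread=14430763/124416000
Step 7: max=1144851741689/186624000000, min=2609652727/432000000, spread=139854109/1492992000
Step 8: max=68607111890251/11197440000000, min=235131228977/38880000000, spread=7114543559/89579520000

Answer: 1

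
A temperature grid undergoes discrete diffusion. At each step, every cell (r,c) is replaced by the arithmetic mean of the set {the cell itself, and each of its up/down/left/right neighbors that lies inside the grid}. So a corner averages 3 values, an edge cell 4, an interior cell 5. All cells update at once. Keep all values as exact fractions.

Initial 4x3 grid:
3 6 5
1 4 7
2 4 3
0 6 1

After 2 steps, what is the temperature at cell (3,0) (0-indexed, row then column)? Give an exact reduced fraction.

Answer: 43/18

Derivation:
Step 1: cell (3,0) = 8/3
Step 2: cell (3,0) = 43/18
Full grid after step 2:
  31/9 547/120 61/12
  719/240 399/100 189/40
  643/240 329/100 469/120
  43/18 251/80 59/18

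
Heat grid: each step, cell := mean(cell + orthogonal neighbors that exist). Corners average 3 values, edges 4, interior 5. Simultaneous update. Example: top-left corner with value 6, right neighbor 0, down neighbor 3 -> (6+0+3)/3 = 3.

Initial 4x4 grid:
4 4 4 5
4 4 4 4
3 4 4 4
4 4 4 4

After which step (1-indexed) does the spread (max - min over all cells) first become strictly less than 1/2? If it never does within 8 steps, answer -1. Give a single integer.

Answer: 3

Derivation:
Step 1: max=13/3, min=11/3, spread=2/3
Step 2: max=77/18, min=449/120, spread=193/360
Step 3: max=905/216, min=4109/1080, spread=52/135
  -> spread < 1/2 first at step 3
Step 4: max=26963/6480, min=415157/108000, spread=102679/324000
Step 5: max=4007233/972000, min=3749357/972000, spread=64469/243000
Step 6: max=119610709/29160000, min=113125613/29160000, spread=810637/3645000
Step 7: max=713883023/174960000, min=3405924899/874800000, spread=20436277/109350000
Step 8: max=21337330169/5248800000, min=102565369109/26244000000, spread=515160217/3280500000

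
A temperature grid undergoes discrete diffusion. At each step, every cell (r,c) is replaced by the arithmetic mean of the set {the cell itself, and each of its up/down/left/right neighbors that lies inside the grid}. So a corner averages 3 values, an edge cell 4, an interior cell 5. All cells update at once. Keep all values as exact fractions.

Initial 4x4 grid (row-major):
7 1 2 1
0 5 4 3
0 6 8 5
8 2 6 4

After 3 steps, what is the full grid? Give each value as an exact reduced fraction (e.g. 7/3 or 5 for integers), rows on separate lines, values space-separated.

After step 1:
  8/3 15/4 2 2
  3 16/5 22/5 13/4
  7/2 21/5 29/5 5
  10/3 11/2 5 5
After step 2:
  113/36 697/240 243/80 29/12
  371/120 371/100 373/100 293/80
  421/120 111/25 122/25 381/80
  37/9 541/120 213/40 5
After step 3:
  6577/2160 23023/7200 7253/2400 547/180
  1513/450 21451/6000 951/250 8743/2400
  3409/900 3157/750 1851/400 3661/800
  2183/540 8273/1800 2957/600 1207/240

Answer: 6577/2160 23023/7200 7253/2400 547/180
1513/450 21451/6000 951/250 8743/2400
3409/900 3157/750 1851/400 3661/800
2183/540 8273/1800 2957/600 1207/240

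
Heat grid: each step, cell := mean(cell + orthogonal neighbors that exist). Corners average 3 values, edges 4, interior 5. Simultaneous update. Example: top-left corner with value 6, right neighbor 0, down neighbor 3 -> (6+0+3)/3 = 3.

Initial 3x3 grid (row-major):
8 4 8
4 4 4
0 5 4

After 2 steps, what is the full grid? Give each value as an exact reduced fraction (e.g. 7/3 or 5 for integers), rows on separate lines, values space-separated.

Answer: 46/9 313/60 49/9
62/15 449/100 283/60
41/12 887/240 151/36

Derivation:
After step 1:
  16/3 6 16/3
  4 21/5 5
  3 13/4 13/3
After step 2:
  46/9 313/60 49/9
  62/15 449/100 283/60
  41/12 887/240 151/36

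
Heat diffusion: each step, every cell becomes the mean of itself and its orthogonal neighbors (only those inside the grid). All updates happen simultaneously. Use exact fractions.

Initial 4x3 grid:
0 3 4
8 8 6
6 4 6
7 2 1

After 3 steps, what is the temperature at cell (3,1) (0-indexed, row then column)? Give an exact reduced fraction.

Answer: 707/160

Derivation:
Step 1: cell (3,1) = 7/2
Step 2: cell (3,1) = 167/40
Step 3: cell (3,1) = 707/160
Full grid after step 3:
  5039/1080 1491/320 638/135
  1465/288 2003/400 1415/288
  497/96 981/200 439/96
  3499/720 707/160 2969/720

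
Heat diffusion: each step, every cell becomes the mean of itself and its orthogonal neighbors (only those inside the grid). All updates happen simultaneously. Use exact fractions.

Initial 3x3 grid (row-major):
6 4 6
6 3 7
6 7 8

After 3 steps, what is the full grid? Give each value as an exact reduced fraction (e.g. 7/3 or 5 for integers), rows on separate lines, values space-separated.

After step 1:
  16/3 19/4 17/3
  21/4 27/5 6
  19/3 6 22/3
After step 2:
  46/9 423/80 197/36
  1339/240 137/25 61/10
  211/36 94/15 58/9
After step 3:
  719/135 25621/4800 12139/2160
  79313/14400 4307/750 7049/1200
  12749/2160 21647/3600 1693/270

Answer: 719/135 25621/4800 12139/2160
79313/14400 4307/750 7049/1200
12749/2160 21647/3600 1693/270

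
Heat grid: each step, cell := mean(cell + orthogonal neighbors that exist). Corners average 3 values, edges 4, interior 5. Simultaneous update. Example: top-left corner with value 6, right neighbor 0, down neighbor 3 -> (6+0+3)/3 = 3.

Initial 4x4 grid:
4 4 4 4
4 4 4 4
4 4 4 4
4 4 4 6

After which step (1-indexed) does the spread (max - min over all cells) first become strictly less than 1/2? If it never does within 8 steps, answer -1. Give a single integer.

Step 1: max=14/3, min=4, spread=2/3
Step 2: max=41/9, min=4, spread=5/9
Step 3: max=473/108, min=4, spread=41/108
  -> spread < 1/2 first at step 3
Step 4: max=14003/3240, min=4, spread=1043/3240
Step 5: max=414353/97200, min=4, spread=25553/97200
Step 6: max=12335459/2916000, min=36079/9000, spread=645863/2916000
Step 7: max=367561691/87480000, min=240971/60000, spread=16225973/87480000
Step 8: max=10975077983/2624400000, min=108701/27000, spread=409340783/2624400000

Answer: 3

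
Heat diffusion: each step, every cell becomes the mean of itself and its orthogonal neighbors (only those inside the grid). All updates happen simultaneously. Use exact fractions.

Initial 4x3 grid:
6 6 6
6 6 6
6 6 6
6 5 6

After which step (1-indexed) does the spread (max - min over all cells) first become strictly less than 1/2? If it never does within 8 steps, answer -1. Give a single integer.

Answer: 1

Derivation:
Step 1: max=6, min=17/3, spread=1/3
  -> spread < 1/2 first at step 1
Step 2: max=6, min=1373/240, spread=67/240
Step 3: max=6, min=12523/2160, spread=437/2160
Step 4: max=5991/1000, min=5026469/864000, spread=29951/172800
Step 5: max=20171/3375, min=45440179/7776000, spread=206761/1555200
Step 6: max=32234329/5400000, min=18206204429/3110400000, spread=14430763/124416000
Step 7: max=2574347273/432000000, min=1094636258311/186624000000, spread=139854109/1492992000
Step 8: max=231428771023/38880000000, min=65762168109749/11197440000000, spread=7114543559/89579520000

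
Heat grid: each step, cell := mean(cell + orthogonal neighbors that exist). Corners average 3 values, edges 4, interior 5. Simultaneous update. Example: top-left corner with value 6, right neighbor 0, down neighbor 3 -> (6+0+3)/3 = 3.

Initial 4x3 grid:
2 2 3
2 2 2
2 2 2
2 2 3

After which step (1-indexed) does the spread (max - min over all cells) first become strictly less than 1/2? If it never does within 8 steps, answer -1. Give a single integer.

Step 1: max=7/3, min=2, spread=1/3
  -> spread < 1/2 first at step 1
Step 2: max=41/18, min=2, spread=5/18
Step 3: max=955/432, min=491/240, spread=89/540
Step 4: max=56687/25920, min=7451/3600, spread=15199/129600
Step 5: max=3371713/1555200, min=25063/12000, spread=617741/7776000
Step 6: max=83881393/38880000, min=27227131/12960000, spread=55/972
Step 7: max=5015843387/2332800000, min=1640393629/777600000, spread=7573/186624
Step 8: max=300188778133/139968000000, min=32901739237/15552000000, spread=32585/1119744

Answer: 1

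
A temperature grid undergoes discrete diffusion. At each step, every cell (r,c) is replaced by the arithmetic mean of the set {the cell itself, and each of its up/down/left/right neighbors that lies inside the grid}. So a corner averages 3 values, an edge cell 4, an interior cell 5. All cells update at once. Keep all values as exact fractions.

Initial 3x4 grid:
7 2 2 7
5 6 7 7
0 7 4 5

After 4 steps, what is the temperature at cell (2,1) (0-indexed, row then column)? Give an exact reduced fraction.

Step 1: cell (2,1) = 17/4
Step 2: cell (2,1) = 97/20
Step 3: cell (2,1) = 2843/600
Step 4: cell (2,1) = 29287/6000
Full grid after step 4:
  37277/8100 1040707/216000 1091987/216000 172663/32400
  2007149/432000 431333/90000 468983/90000 2327759/432000
  99647/21600 29287/6000 70007/13500 355301/64800

Answer: 29287/6000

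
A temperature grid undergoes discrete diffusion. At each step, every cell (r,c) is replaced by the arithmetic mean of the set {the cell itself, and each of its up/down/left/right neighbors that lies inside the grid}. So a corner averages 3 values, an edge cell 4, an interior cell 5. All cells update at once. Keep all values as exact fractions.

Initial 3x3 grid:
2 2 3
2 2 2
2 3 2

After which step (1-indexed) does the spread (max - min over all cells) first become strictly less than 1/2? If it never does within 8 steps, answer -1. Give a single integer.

Answer: 1

Derivation:
Step 1: max=7/3, min=2, spread=1/3
  -> spread < 1/2 first at step 1
Step 2: max=547/240, min=25/12, spread=47/240
Step 3: max=2461/1080, min=171/80, spread=61/432
Step 4: max=146237/64800, min=93233/43200, spread=511/5184
Step 5: max=8735089/3888000, min=5643851/2592000, spread=4309/62208
Step 6: max=521543633/233280000, min=113378099/51840000, spread=36295/746496
Step 7: max=31202643901/13996800000, min=20483249059/9331200000, spread=305773/8957952
Step 8: max=1867713511397/839808000000, min=1231725929473/559872000000, spread=2575951/107495424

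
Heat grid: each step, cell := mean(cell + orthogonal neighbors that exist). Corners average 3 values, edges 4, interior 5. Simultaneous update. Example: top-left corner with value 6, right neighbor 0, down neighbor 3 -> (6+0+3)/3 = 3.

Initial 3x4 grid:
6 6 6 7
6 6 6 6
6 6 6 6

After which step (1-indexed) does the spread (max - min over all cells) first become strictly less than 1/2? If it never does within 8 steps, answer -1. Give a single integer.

Step 1: max=19/3, min=6, spread=1/3
  -> spread < 1/2 first at step 1
Step 2: max=113/18, min=6, spread=5/18
Step 3: max=1337/216, min=6, spread=41/216
Step 4: max=159737/25920, min=6, spread=4217/25920
Step 5: max=9540349/1555200, min=43279/7200, spread=38417/311040
Step 6: max=571072211/93312000, min=866597/144000, spread=1903471/18662400
Step 7: max=34193309089/5598720000, min=26035759/4320000, spread=18038617/223948800
Step 8: max=2048807382851/335923200000, min=2345726759/388800000, spread=883978523/13436928000

Answer: 1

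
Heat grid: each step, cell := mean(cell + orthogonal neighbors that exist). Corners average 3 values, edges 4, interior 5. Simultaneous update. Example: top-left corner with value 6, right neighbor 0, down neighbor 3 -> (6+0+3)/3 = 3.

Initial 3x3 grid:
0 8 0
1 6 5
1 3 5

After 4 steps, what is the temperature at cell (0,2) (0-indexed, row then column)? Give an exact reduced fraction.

Step 1: cell (0,2) = 13/3
Step 2: cell (0,2) = 71/18
Step 3: cell (0,2) = 4363/1080
Step 4: cell (0,2) = 249611/64800
Full grid after step 4:
  69437/21600 1554187/432000 249611/64800
  684781/216000 1258813/360000 843031/216000
  401597/129600 1006583/288000 490597/129600

Answer: 249611/64800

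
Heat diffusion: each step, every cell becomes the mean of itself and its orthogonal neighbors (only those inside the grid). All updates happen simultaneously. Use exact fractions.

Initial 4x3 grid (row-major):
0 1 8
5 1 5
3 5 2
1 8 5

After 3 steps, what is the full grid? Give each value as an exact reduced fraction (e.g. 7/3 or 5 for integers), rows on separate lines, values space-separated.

After step 1:
  2 5/2 14/3
  9/4 17/5 4
  7/2 19/5 17/4
  4 19/4 5
After step 2:
  9/4 377/120 67/18
  223/80 319/100 979/240
  271/80 197/50 341/80
  49/12 351/80 14/3
After step 3:
  1963/720 22147/7200 7879/2160
  2323/800 10283/3000 27457/7200
  8519/2400 7667/2000 10169/2400
  1423/360 6831/1600 799/180

Answer: 1963/720 22147/7200 7879/2160
2323/800 10283/3000 27457/7200
8519/2400 7667/2000 10169/2400
1423/360 6831/1600 799/180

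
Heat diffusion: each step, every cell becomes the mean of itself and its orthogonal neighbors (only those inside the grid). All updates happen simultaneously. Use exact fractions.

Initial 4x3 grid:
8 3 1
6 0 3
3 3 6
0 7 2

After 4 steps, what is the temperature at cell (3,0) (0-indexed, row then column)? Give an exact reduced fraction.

Step 1: cell (3,0) = 10/3
Step 2: cell (3,0) = 28/9
Step 3: cell (3,0) = 7553/2160
Step 4: cell (3,0) = 226373/64800
Full grid after step 4:
  241003/64800 123461/36000 102889/32400
  787801/216000 68997/20000 347713/108000
  772781/216000 622673/180000 41467/12000
  226373/64800 771971/216000 12811/3600

Answer: 226373/64800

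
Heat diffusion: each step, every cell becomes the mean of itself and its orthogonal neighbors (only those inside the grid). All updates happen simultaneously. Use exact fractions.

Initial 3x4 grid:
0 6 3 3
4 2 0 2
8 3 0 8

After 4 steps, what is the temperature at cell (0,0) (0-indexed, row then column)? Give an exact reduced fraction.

Answer: 103357/32400

Derivation:
Step 1: cell (0,0) = 10/3
Step 2: cell (0,0) = 115/36
Step 3: cell (0,0) = 1429/432
Step 4: cell (0,0) = 103357/32400
Full grid after step 4:
  103357/32400 652853/216000 593593/216000 360053/129600
  1463821/432000 274897/90000 346121/120000 793709/288000
  74363/21600 58769/18000 78871/27000 374503/129600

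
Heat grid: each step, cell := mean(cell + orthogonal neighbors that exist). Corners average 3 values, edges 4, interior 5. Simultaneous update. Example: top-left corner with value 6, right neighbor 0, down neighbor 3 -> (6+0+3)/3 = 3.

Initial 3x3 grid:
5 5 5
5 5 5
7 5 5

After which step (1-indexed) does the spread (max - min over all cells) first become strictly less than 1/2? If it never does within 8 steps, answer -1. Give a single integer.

Step 1: max=17/3, min=5, spread=2/3
Step 2: max=50/9, min=5, spread=5/9
Step 3: max=581/108, min=5, spread=41/108
  -> spread < 1/2 first at step 3
Step 4: max=34531/6480, min=911/180, spread=347/1296
Step 5: max=2050937/388800, min=9157/1800, spread=2921/15552
Step 6: max=122468539/23328000, min=1105483/216000, spread=24611/186624
Step 7: max=7317122033/1399680000, min=24956741/4860000, spread=207329/2239488
Step 8: max=437933952451/83980800000, min=1334801599/259200000, spread=1746635/26873856

Answer: 3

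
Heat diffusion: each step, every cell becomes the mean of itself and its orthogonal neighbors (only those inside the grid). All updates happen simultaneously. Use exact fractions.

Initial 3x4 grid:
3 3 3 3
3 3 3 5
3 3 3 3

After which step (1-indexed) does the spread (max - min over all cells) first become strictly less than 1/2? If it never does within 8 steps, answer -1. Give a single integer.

Answer: 3

Derivation:
Step 1: max=11/3, min=3, spread=2/3
Step 2: max=427/120, min=3, spread=67/120
Step 3: max=3677/1080, min=3, spread=437/1080
  -> spread < 1/2 first at step 3
Step 4: max=1453531/432000, min=1509/500, spread=29951/86400
Step 5: max=12879821/3888000, min=10283/3375, spread=206761/777600
Step 6: max=5121795571/1555200000, min=8265671/2700000, spread=14430763/62208000
Step 7: max=305043741689/93312000000, min=665652727/216000000, spread=139854109/746496000
Step 8: max=18218631890251/5598720000000, min=60171228977/19440000000, spread=7114543559/44789760000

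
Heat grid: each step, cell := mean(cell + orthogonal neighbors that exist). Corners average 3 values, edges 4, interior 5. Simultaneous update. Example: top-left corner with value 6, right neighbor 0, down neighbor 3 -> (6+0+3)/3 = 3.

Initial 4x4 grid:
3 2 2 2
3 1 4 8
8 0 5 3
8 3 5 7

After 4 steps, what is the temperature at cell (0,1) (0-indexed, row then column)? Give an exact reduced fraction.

Answer: 316913/108000

Derivation:
Step 1: cell (0,1) = 2
Step 2: cell (0,1) = 55/24
Step 3: cell (0,1) = 10127/3600
Step 4: cell (0,1) = 316913/108000
Full grid after step 4:
  24383/8100 316913/108000 39737/12000 38779/10800
  361403/108000 76331/22500 35491/10000 72083/18000
  87983/21600 352417/90000 7864/1875 5213/1200
  143059/32400 48103/10800 15997/3600 2107/450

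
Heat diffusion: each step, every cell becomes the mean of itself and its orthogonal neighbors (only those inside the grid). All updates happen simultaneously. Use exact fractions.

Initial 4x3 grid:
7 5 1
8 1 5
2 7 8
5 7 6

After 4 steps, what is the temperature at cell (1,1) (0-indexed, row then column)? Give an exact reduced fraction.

Step 1: cell (1,1) = 26/5
Step 2: cell (1,1) = 439/100
Step 3: cell (1,1) = 30101/6000
Step 4: cell (1,1) = 435631/90000
Full grid after step 4:
  310447/64800 2037523/432000 144761/32400
  17176/3375 435631/90000 1061389/216000
  141293/27000 1957199/360000 386323/72000
  718319/129600 4850791/864000 251723/43200

Answer: 435631/90000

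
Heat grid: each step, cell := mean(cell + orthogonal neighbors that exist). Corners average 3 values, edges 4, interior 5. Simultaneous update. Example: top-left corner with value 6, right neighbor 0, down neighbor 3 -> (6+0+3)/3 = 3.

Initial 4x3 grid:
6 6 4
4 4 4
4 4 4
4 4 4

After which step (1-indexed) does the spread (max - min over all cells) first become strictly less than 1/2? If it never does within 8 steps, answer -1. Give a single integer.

Step 1: max=16/3, min=4, spread=4/3
Step 2: max=89/18, min=4, spread=17/18
Step 3: max=5167/1080, min=4, spread=847/1080
Step 4: max=75431/16200, min=908/225, spread=2011/3240
Step 5: max=8906783/1944000, min=219713/54000, spread=199423/388800
Step 6: max=527464867/116640000, min=4435249/1080000, spread=1938319/4665600
  -> spread < 1/2 first at step 6
Step 7: max=31355277053/6998400000, min=402244199/97200000, spread=95747789/279936000
Step 8: max=1867185255127/419904000000, min=24301143941/5832000000, spread=940023131/3359232000

Answer: 6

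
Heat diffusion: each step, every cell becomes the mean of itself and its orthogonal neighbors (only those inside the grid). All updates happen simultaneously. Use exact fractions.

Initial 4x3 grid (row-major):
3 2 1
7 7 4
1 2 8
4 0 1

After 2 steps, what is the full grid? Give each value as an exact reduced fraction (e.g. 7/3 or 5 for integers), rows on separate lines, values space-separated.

Answer: 47/12 839/240 127/36
41/10 83/20 929/240
199/60 17/5 307/80
83/36 601/240 17/6

Derivation:
After step 1:
  4 13/4 7/3
  9/2 22/5 5
  7/2 18/5 15/4
  5/3 7/4 3
After step 2:
  47/12 839/240 127/36
  41/10 83/20 929/240
  199/60 17/5 307/80
  83/36 601/240 17/6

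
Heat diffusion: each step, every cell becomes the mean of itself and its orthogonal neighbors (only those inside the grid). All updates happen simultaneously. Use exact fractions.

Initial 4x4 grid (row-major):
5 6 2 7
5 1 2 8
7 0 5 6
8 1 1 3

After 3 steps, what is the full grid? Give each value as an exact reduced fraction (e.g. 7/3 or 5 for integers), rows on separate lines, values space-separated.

Answer: 9233/2160 28997/7200 31117/7200 2629/540
15031/3600 22607/6000 6031/1500 33367/7200
14647/3600 10651/3000 21107/6000 30047/7200
4309/1080 3043/900 2989/900 7853/2160

Derivation:
After step 1:
  16/3 7/2 17/4 17/3
  9/2 14/5 18/5 23/4
  5 14/5 14/5 11/2
  16/3 5/2 5/2 10/3
After step 2:
  40/9 953/240 1021/240 47/9
  529/120 86/25 96/25 1231/240
  529/120 159/50 86/25 1043/240
  77/18 197/60 167/60 34/9
After step 3:
  9233/2160 28997/7200 31117/7200 2629/540
  15031/3600 22607/6000 6031/1500 33367/7200
  14647/3600 10651/3000 21107/6000 30047/7200
  4309/1080 3043/900 2989/900 7853/2160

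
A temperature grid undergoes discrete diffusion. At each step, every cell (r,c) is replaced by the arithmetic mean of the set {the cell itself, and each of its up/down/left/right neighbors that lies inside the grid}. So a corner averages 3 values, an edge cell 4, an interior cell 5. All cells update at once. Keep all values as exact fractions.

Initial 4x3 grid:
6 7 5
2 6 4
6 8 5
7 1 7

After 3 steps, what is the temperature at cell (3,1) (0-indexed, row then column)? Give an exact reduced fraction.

Answer: 8543/1600

Derivation:
Step 1: cell (3,1) = 23/4
Step 2: cell (3,1) = 399/80
Step 3: cell (3,1) = 8543/1600
Full grid after step 3:
  3853/720 9689/1800 734/135
  4219/800 32513/6000 9599/1800
  38611/7200 5243/1000 19393/3600
  5591/1080 8543/1600 11147/2160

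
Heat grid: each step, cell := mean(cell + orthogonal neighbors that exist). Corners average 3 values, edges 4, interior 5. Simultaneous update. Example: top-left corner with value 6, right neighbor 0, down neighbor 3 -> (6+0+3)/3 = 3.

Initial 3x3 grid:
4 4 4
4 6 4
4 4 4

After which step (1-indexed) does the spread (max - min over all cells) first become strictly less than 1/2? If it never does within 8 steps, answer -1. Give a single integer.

Answer: 2

Derivation:
Step 1: max=9/2, min=4, spread=1/2
Step 2: max=112/25, min=169/40, spread=51/200
  -> spread < 1/2 first at step 2
Step 3: max=10423/2400, min=767/180, spread=589/7200
Step 4: max=64943/15000, min=617081/144000, spread=31859/720000
Step 5: max=37251607/8640000, min=3864721/900000, spread=751427/43200000
Step 6: max=232634687/54000000, min=2228663129/518400000, spread=23149331/2592000000
Step 7: max=133898654263/31104000000, min=13934931889/3240000000, spread=616540643/155520000000
Step 8: max=836712453983/194400000000, min=8028892008761/1866240000000, spread=17737747379/9331200000000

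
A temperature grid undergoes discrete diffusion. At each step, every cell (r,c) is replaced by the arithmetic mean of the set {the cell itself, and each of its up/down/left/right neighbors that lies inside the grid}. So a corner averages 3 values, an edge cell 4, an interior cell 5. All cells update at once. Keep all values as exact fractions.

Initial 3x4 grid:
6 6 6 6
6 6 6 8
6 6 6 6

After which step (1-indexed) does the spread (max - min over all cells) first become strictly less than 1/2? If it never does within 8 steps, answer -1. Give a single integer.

Answer: 3

Derivation:
Step 1: max=20/3, min=6, spread=2/3
Step 2: max=787/120, min=6, spread=67/120
Step 3: max=6917/1080, min=6, spread=437/1080
  -> spread < 1/2 first at step 3
Step 4: max=2749531/432000, min=3009/500, spread=29951/86400
Step 5: max=24543821/3888000, min=20408/3375, spread=206761/777600
Step 6: max=9787395571/1555200000, min=16365671/2700000, spread=14430763/62208000
Step 7: max=584979741689/93312000000, min=1313652727/216000000, spread=139854109/746496000
Step 8: max=35014791890251/5598720000000, min=118491228977/19440000000, spread=7114543559/44789760000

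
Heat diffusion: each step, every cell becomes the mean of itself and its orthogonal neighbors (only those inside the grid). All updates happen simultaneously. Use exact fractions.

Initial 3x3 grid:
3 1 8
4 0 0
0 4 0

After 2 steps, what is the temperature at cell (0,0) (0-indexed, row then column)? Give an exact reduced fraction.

Step 1: cell (0,0) = 8/3
Step 2: cell (0,0) = 89/36
Full grid after step 2:
  89/36 157/60 8/3
  533/240 191/100 61/30
  65/36 17/10 13/9

Answer: 89/36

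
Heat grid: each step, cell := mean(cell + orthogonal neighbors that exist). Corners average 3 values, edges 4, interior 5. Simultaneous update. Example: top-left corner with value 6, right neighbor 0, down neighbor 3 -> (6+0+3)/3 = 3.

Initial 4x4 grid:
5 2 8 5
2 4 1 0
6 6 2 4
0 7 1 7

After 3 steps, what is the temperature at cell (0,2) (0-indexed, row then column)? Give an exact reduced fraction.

Answer: 25883/7200

Derivation:
Step 1: cell (0,2) = 4
Step 2: cell (0,2) = 193/48
Step 3: cell (0,2) = 25883/7200
Full grid after step 3:
  89/24 377/96 25883/7200 785/216
  377/96 3549/1000 10807/3000 23543/7200
  27083/7200 11857/3000 3411/1000 8341/2400
  887/216 27443/7200 9241/2400 1273/360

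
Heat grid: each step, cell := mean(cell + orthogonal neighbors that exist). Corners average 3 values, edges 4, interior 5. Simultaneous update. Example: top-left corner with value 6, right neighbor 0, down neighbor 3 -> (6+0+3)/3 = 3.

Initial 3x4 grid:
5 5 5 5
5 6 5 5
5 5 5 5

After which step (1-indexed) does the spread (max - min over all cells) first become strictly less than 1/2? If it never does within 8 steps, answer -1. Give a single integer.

Step 1: max=21/4, min=5, spread=1/4
  -> spread < 1/2 first at step 1
Step 2: max=523/100, min=5, spread=23/100
Step 3: max=24811/4800, min=2013/400, spread=131/960
Step 4: max=222551/43200, min=36391/7200, spread=841/8640
Step 5: max=88942051/17280000, min=7293373/1440000, spread=56863/691200
Step 6: max=799134341/155520000, min=65789543/12960000, spread=386393/6220800
Step 7: max=319433723131/62208000000, min=26340358813/5184000000, spread=26795339/497664000
Step 8: max=19146215714129/3732480000000, min=1582286149667/311040000000, spread=254051069/5971968000

Answer: 1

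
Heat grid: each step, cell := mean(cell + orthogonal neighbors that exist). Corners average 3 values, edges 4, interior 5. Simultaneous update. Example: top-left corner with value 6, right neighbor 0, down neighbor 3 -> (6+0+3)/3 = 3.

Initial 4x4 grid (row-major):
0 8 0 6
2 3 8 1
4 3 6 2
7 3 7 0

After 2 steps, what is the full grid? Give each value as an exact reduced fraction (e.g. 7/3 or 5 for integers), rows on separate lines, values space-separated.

Answer: 25/9 983/240 851/240 145/36
863/240 86/25 467/100 373/120
883/240 114/25 377/100 147/40
41/9 131/30 43/10 37/12

Derivation:
After step 1:
  10/3 11/4 11/2 7/3
  9/4 24/5 18/5 17/4
  4 19/5 26/5 9/4
  14/3 5 4 3
After step 2:
  25/9 983/240 851/240 145/36
  863/240 86/25 467/100 373/120
  883/240 114/25 377/100 147/40
  41/9 131/30 43/10 37/12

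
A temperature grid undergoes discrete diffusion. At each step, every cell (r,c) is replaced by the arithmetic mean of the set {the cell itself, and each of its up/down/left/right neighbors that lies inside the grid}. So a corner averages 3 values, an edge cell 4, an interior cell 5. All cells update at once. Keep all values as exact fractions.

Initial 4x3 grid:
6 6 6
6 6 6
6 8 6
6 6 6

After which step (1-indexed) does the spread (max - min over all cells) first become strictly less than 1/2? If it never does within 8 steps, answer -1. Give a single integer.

Answer: 2

Derivation:
Step 1: max=13/2, min=6, spread=1/2
Step 2: max=323/50, min=6, spread=23/50
  -> spread < 1/2 first at step 2
Step 3: max=15211/2400, min=1213/200, spread=131/480
Step 4: max=136151/21600, min=21991/3600, spread=841/4320
Step 5: max=54382051/8640000, min=4413373/720000, spread=56863/345600
Step 6: max=488094341/77760000, min=39869543/6480000, spread=386393/3110400
Step 7: max=195017723131/31104000000, min=15972358813/2592000000, spread=26795339/248832000
Step 8: max=11681255714129/1866240000000, min=960206149667/155520000000, spread=254051069/2985984000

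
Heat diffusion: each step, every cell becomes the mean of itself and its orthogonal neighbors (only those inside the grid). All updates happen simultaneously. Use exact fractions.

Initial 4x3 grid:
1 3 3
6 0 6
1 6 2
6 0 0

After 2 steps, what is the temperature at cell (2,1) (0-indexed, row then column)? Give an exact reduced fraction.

Answer: 69/20

Derivation:
Step 1: cell (2,1) = 9/5
Step 2: cell (2,1) = 69/20
Full grid after step 2:
  85/36 797/240 17/6
  857/240 5/2 289/80
  653/240 69/20 523/240
  121/36 39/20 43/18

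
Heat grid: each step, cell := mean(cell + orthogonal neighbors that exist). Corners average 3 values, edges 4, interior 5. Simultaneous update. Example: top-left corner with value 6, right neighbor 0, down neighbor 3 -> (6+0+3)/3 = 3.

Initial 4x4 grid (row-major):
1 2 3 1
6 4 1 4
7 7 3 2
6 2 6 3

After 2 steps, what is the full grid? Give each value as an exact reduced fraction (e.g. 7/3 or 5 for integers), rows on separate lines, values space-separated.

Answer: 10/3 45/16 119/48 77/36
9/2 93/25 291/100 8/3
103/20 483/100 179/50 187/60
67/12 367/80 973/240 61/18

Derivation:
After step 1:
  3 5/2 7/4 8/3
  9/2 4 3 2
  13/2 23/5 19/5 3
  5 21/4 7/2 11/3
After step 2:
  10/3 45/16 119/48 77/36
  9/2 93/25 291/100 8/3
  103/20 483/100 179/50 187/60
  67/12 367/80 973/240 61/18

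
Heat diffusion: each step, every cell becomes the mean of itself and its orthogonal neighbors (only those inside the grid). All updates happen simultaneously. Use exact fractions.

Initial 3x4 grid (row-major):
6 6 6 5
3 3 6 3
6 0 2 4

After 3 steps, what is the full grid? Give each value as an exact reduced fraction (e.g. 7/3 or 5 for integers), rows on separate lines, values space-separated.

After step 1:
  5 21/4 23/4 14/3
  9/2 18/5 4 9/2
  3 11/4 3 3
After step 2:
  59/12 49/10 59/12 179/36
  161/40 201/50 417/100 97/24
  41/12 247/80 51/16 7/2
After step 3:
  1661/360 2813/600 17063/3600 1003/216
  9827/2400 8081/2000 24403/6000 30031/7200
  2527/720 8227/2400 2789/800 515/144

Answer: 1661/360 2813/600 17063/3600 1003/216
9827/2400 8081/2000 24403/6000 30031/7200
2527/720 8227/2400 2789/800 515/144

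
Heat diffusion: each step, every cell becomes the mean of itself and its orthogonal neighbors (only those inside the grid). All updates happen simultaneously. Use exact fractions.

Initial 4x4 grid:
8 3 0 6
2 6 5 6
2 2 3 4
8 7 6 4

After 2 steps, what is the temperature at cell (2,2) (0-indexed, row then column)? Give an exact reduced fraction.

Step 1: cell (2,2) = 4
Step 2: cell (2,2) = 17/4
Full grid after step 2:
  157/36 941/240 63/16 17/4
  239/60 407/100 407/100 35/8
  53/12 417/100 17/4 109/24
  179/36 245/48 233/48 167/36

Answer: 17/4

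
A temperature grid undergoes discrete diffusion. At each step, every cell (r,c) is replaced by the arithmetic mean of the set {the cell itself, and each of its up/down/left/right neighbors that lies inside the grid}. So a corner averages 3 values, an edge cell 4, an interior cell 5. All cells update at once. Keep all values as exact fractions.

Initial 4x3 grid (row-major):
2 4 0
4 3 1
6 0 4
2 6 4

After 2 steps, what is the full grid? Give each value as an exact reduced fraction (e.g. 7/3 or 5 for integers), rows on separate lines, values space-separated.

Answer: 28/9 193/80 71/36
749/240 71/25 499/240
913/240 289/100 763/240
32/9 121/30 119/36

Derivation:
After step 1:
  10/3 9/4 5/3
  15/4 12/5 2
  3 19/5 9/4
  14/3 3 14/3
After step 2:
  28/9 193/80 71/36
  749/240 71/25 499/240
  913/240 289/100 763/240
  32/9 121/30 119/36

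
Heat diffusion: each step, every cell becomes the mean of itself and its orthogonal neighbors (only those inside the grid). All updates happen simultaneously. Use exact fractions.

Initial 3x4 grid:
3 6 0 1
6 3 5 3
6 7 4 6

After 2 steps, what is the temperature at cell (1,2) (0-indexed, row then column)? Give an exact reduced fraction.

Step 1: cell (1,2) = 3
Step 2: cell (1,2) = 413/100
Full grid after step 2:
  25/6 41/10 31/12 97/36
  637/120 209/50 413/100 149/48
  95/18 667/120 107/24 163/36

Answer: 413/100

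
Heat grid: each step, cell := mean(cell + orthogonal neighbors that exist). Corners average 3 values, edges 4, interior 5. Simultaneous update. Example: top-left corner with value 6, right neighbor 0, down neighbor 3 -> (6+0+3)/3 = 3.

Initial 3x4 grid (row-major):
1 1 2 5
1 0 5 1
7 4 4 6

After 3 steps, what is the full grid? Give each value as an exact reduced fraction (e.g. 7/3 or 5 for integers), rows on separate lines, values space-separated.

After step 1:
  1 1 13/4 8/3
  9/4 11/5 12/5 17/4
  4 15/4 19/4 11/3
After step 2:
  17/12 149/80 559/240 61/18
  189/80 58/25 337/100 779/240
  10/3 147/40 437/120 38/9
After step 3:
  677/360 4757/2400 19711/7200 3227/1080
  3773/1600 1359/500 1118/375 51217/14400
  2249/720 1297/400 6709/1800 7999/2160

Answer: 677/360 4757/2400 19711/7200 3227/1080
3773/1600 1359/500 1118/375 51217/14400
2249/720 1297/400 6709/1800 7999/2160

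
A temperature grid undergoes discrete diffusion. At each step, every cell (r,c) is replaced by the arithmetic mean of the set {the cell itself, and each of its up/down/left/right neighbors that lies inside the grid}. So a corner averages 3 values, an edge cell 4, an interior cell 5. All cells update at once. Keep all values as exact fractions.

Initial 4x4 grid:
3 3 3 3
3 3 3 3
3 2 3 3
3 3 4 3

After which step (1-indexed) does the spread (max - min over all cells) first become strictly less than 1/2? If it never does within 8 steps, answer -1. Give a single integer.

Answer: 2

Derivation:
Step 1: max=10/3, min=11/4, spread=7/12
Step 2: max=115/36, min=287/100, spread=73/225
  -> spread < 1/2 first at step 2
Step 3: max=1357/432, min=6937/2400, spread=5417/21600
Step 4: max=200963/64800, min=4671/1600, spread=943/5184
Step 5: max=5973737/1944000, min=6334609/2160000, spread=2725889/19440000
Step 6: max=178136459/58320000, min=21157829/7200000, spread=67580441/583200000
Step 7: max=1063660693/349920000, min=572620307/194400000, spread=82360351/874800000
Step 8: max=159004244723/52488000000, min=17206121009/5832000000, spread=2074577821/26244000000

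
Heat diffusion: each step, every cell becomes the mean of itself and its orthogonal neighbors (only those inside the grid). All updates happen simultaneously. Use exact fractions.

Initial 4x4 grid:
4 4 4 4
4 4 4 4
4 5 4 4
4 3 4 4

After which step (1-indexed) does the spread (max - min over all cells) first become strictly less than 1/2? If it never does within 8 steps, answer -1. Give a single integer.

Step 1: max=17/4, min=11/3, spread=7/12
Step 2: max=413/100, min=185/48, spread=331/1200
  -> spread < 1/2 first at step 2
Step 3: max=1633/400, min=425/108, spread=1591/10800
Step 4: max=11677/2880, min=856273/216000, spread=9751/108000
Step 5: max=58267/14400, min=8598017/2160000, spread=142033/2160000
Step 6: max=7269869/1800000, min=77564527/19440000, spread=4750291/97200000
Step 7: max=784801733/194400000, min=7766814929/1944000000, spread=9022489/216000000
Step 8: max=2612936447/648000000, min=69963638839/17496000000, spread=58564523/1749600000

Answer: 2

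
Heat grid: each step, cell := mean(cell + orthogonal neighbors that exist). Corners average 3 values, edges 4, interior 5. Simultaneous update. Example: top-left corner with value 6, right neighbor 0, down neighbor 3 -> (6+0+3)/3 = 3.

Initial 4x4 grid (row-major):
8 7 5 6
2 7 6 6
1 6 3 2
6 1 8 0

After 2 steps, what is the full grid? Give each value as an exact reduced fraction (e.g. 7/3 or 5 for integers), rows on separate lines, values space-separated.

After step 1:
  17/3 27/4 6 17/3
  9/2 28/5 27/5 5
  15/4 18/5 5 11/4
  8/3 21/4 3 10/3
After step 2:
  203/36 1441/240 1429/240 50/9
  1171/240 517/100 27/5 1129/240
  871/240 116/25 79/20 193/48
  35/9 871/240 199/48 109/36

Answer: 203/36 1441/240 1429/240 50/9
1171/240 517/100 27/5 1129/240
871/240 116/25 79/20 193/48
35/9 871/240 199/48 109/36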